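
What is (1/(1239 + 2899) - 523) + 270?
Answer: -1046913/4138 ≈ -253.00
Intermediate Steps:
(1/(1239 + 2899) - 523) + 270 = (1/4138 - 523) + 270 = -2164173/4138 + 270 = -1046913/4138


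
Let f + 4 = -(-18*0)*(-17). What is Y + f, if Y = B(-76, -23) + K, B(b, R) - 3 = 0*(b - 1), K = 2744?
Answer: 2743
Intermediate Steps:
B(b, R) = 3 (B(b, R) = 3 + 0*(b - 1) = 3 + 0*(-1 + b) = 3 + 0 = 3)
Y = 2747 (Y = 3 + 2744 = 2747)
f = -4 (f = -4 - (-18*0)*(-17) = -4 - 0*(-17) = -4 - 1*0 = -4 + 0 = -4)
Y + f = 2747 - 4 = 2743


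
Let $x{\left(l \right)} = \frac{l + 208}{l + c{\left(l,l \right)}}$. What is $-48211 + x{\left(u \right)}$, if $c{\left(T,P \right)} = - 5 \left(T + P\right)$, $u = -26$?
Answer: $- \frac{433892}{9} \approx -48210.0$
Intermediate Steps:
$c{\left(T,P \right)} = - 5 P - 5 T$ ($c{\left(T,P \right)} = - 5 \left(P + T\right) = - 5 P - 5 T$)
$x{\left(l \right)} = - \frac{208 + l}{9 l}$ ($x{\left(l \right)} = \frac{l + 208}{l - 10 l} = \frac{208 + l}{l - 10 l} = \frac{208 + l}{\left(-9\right) l} = \left(208 + l\right) \left(- \frac{1}{9 l}\right) = - \frac{208 + l}{9 l}$)
$-48211 + x{\left(u \right)} = -48211 + \frac{-208 - -26}{9 \left(-26\right)} = -48211 + \frac{1}{9} \left(- \frac{1}{26}\right) \left(-208 + 26\right) = -48211 + \frac{1}{9} \left(- \frac{1}{26}\right) \left(-182\right) = -48211 + \frac{7}{9} = - \frac{433892}{9}$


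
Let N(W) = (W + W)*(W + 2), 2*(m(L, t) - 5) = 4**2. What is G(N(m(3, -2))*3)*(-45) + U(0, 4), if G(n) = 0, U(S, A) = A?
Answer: 4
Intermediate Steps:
m(L, t) = 13 (m(L, t) = 5 + (1/2)*4**2 = 5 + (1/2)*16 = 5 + 8 = 13)
N(W) = 2*W*(2 + W) (N(W) = (2*W)*(2 + W) = 2*W*(2 + W))
G(N(m(3, -2))*3)*(-45) + U(0, 4) = 0*(-45) + 4 = 0 + 4 = 4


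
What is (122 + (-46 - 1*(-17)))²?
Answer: 8649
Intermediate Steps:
(122 + (-46 - 1*(-17)))² = (122 + (-46 + 17))² = (122 - 29)² = 93² = 8649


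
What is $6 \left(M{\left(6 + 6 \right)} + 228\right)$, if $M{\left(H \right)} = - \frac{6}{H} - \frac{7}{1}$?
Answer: $1323$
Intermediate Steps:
$M{\left(H \right)} = -7 - \frac{6}{H}$ ($M{\left(H \right)} = - \frac{6}{H} - 7 = -7 - \frac{6}{H}$)
$6 \left(M{\left(6 + 6 \right)} + 228\right) = 6 \left(\left(-7 - \frac{6}{6 + 6}\right) + 228\right) = 6 \left(\left(-7 - \frac{6}{12}\right) + 228\right) = 6 \left(\left(-7 - \frac{1}{2}\right) + 228\right) = 6 \left(- \frac{15}{2} + 228\right) = 6 \cdot \frac{441}{2} = 1323$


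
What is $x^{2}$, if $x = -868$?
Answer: $753424$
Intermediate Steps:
$x^{2} = \left(-868\right)^{2} = 753424$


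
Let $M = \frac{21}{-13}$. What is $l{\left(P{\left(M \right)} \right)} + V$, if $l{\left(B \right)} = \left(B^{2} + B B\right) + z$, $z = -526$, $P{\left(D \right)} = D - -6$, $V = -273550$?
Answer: $- \frac{46312346}{169} \approx -2.7404 \cdot 10^{5}$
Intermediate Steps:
$M = - \frac{21}{13}$ ($M = 21 \left(- \frac{1}{13}\right) = - \frac{21}{13} \approx -1.6154$)
$P{\left(D \right)} = 6 + D$ ($P{\left(D \right)} = D + 6 = 6 + D$)
$l{\left(B \right)} = -526 + 2 B^{2}$ ($l{\left(B \right)} = \left(B^{2} + B B\right) - 526 = \left(B^{2} + B^{2}\right) - 526 = 2 B^{2} - 526 = -526 + 2 B^{2}$)
$l{\left(P{\left(M \right)} \right)} + V = \left(-526 + 2 \left(6 - \frac{21}{13}\right)^{2}\right) - 273550 = \left(-526 + 2 \left(\frac{57}{13}\right)^{2}\right) - 273550 = \left(-526 + 2 \cdot \frac{3249}{169}\right) - 273550 = \left(-526 + \frac{6498}{169}\right) - 273550 = - \frac{82396}{169} - 273550 = - \frac{46312346}{169}$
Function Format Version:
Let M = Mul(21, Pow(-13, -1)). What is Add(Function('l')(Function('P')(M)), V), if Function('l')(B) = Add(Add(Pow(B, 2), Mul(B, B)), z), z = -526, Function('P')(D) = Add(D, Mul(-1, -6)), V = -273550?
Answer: Rational(-46312346, 169) ≈ -2.7404e+5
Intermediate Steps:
M = Rational(-21, 13) (M = Mul(21, Rational(-1, 13)) = Rational(-21, 13) ≈ -1.6154)
Function('P')(D) = Add(6, D) (Function('P')(D) = Add(D, 6) = Add(6, D))
Function('l')(B) = Add(-526, Mul(2, Pow(B, 2))) (Function('l')(B) = Add(Add(Pow(B, 2), Mul(B, B)), -526) = Add(Add(Pow(B, 2), Pow(B, 2)), -526) = Add(Mul(2, Pow(B, 2)), -526) = Add(-526, Mul(2, Pow(B, 2))))
Add(Function('l')(Function('P')(M)), V) = Add(Add(-526, Mul(2, Pow(Add(6, Rational(-21, 13)), 2))), -273550) = Add(Add(-526, Mul(2, Pow(Rational(57, 13), 2))), -273550) = Add(Add(-526, Mul(2, Rational(3249, 169))), -273550) = Add(Add(-526, Rational(6498, 169)), -273550) = Add(Rational(-82396, 169), -273550) = Rational(-46312346, 169)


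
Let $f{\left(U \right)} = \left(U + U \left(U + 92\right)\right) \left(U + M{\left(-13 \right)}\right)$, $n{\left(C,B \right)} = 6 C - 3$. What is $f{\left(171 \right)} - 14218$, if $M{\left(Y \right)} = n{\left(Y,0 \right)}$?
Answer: $4048742$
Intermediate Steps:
$n{\left(C,B \right)} = -3 + 6 C$
$M{\left(Y \right)} = -3 + 6 Y$
$f{\left(U \right)} = \left(-81 + U\right) \left(U + U \left(92 + U\right)\right)$ ($f{\left(U \right)} = \left(U + U \left(U + 92\right)\right) \left(U + \left(-3 + 6 \left(-13\right)\right)\right) = \left(U + U \left(92 + U\right)\right) \left(U - 81\right) = \left(U + U \left(92 + U\right)\right) \left(-81 + U\right) = \left(-81 + U\right) \left(U + U \left(92 + U\right)\right)$)
$f{\left(171 \right)} - 14218 = 171 \left(-7533 + 171^{2} + 12 \cdot 171\right) - 14218 = 171 \left(-7533 + 29241 + 2052\right) - 14218 = 171 \cdot 23760 - 14218 = 4062960 - 14218 = 4048742$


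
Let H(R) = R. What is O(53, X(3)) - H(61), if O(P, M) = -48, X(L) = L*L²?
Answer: -109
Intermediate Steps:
X(L) = L³
O(53, X(3)) - H(61) = -48 - 1*61 = -48 - 61 = -109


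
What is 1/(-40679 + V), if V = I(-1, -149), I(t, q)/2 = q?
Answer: -1/40977 ≈ -2.4404e-5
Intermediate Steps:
I(t, q) = 2*q
V = -298 (V = 2*(-149) = -298)
1/(-40679 + V) = 1/(-40679 - 298) = 1/(-40977) = -1/40977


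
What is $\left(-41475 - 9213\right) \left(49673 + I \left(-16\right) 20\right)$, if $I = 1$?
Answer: $-2501604864$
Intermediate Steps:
$\left(-41475 - 9213\right) \left(49673 + I \left(-16\right) 20\right) = \left(-41475 - 9213\right) \left(49673 + 1 \left(-16\right) 20\right) = - 50688 \left(49673 - 320\right) = \left(-50688\right) 49353 = -2501604864$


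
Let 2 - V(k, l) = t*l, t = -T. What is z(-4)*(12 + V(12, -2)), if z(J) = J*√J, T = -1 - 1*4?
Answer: -192*I ≈ -192.0*I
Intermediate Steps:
T = -5 (T = -1 - 4 = -5)
t = 5 (t = -1*(-5) = 5)
V(k, l) = 2 - 5*l
z(J) = J^(3/2)
z(-4)*(12 + V(12, -2)) = (-4)^(3/2)*(12 + (2 - 5*(-2))) = (-8*I)*(12 + (2 + 10)) = (-8*I)*(12 + 12) = -8*I*24 = -192*I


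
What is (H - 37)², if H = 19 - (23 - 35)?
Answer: 36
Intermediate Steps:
H = 31 (H = 19 - 1*(-12) = 19 + 12 = 31)
(H - 37)² = (31 - 37)² = (-6)² = 36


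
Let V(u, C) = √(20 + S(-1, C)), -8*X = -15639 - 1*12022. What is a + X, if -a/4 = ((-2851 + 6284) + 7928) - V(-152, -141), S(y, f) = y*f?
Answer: -335891/8 + 4*√161 ≈ -41936.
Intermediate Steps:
S(y, f) = f*y
X = 27661/8 (X = -(-15639 - 1*12022)/8 = -(-15639 - 12022)/8 = -⅛*(-27661) = 27661/8 ≈ 3457.6)
V(u, C) = √(20 - C) (V(u, C) = √(20 + C*(-1)) = √(20 - C))
a = -45444 + 4*√161 (a = -4*(((-2851 + 6284) + 7928) - √(20 - 1*(-141))) = -4*((3433 + 7928) - √(20 + 141)) = -4*(11361 - √161) = -45444 + 4*√161 ≈ -45393.)
a + X = (-45444 + 4*√161) + 27661/8 = -335891/8 + 4*√161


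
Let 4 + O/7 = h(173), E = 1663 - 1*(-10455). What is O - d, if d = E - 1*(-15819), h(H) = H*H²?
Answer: 36216054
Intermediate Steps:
E = 12118 (E = 1663 + 10455 = 12118)
h(H) = H³
d = 27937 (d = 12118 - 1*(-15819) = 12118 + 15819 = 27937)
O = 36243991 (O = -28 + 7*173³ = -28 + 7*5177717 = -28 + 36244019 = 36243991)
O - d = 36243991 - 1*27937 = 36243991 - 27937 = 36216054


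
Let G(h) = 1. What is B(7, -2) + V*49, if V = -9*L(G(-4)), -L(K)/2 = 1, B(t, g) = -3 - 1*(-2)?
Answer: 881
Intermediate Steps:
B(t, g) = -1 (B(t, g) = -3 + 2 = -1)
L(K) = -2 (L(K) = -2*1 = -2)
V = 18 (V = -9*(-2) = 18)
B(7, -2) + V*49 = -1 + 18*49 = -1 + 882 = 881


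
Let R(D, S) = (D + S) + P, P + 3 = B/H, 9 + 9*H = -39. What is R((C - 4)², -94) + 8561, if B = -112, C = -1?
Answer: 8510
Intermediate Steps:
H = -16/3 (H = -1 + (⅑)*(-39) = -1 - 13/3 = -16/3 ≈ -5.3333)
P = 18 (P = -3 - 112/(-16/3) = -3 - 112*(-3/16) = -3 + 21 = 18)
R(D, S) = 18 + D + S (R(D, S) = (D + S) + 18 = 18 + D + S)
R((C - 4)², -94) + 8561 = (18 + (-1 - 4)² - 94) + 8561 = (18 + (-5)² - 94) + 8561 = (18 + 25 - 94) + 8561 = -51 + 8561 = 8510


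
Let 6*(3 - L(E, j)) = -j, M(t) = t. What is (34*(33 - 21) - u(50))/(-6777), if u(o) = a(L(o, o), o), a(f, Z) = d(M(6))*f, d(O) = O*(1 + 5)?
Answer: 0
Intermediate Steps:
d(O) = 6*O (d(O) = O*6 = 6*O)
L(E, j) = 3 + j/6 (L(E, j) = 3 - (-1)*j/6 = 3 + j/6)
a(f, Z) = 36*f (a(f, Z) = (6*6)*f = 36*f)
u(o) = 108 + 6*o (u(o) = 36*(3 + o/6) = 108 + 6*o)
(34*(33 - 21) - u(50))/(-6777) = (34*(33 - 21) - (108 + 6*50))/(-6777) = (34*12 - (108 + 300))*(-1/6777) = (408 - 1*408)*(-1/6777) = (408 - 408)*(-1/6777) = 0*(-1/6777) = 0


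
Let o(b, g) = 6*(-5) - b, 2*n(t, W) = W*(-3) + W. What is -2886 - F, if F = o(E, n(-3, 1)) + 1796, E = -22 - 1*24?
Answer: -4698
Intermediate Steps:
n(t, W) = -W (n(t, W) = (W*(-3) + W)/2 = (-3*W + W)/2 = (-2*W)/2 = -W)
E = -46 (E = -22 - 24 = -46)
o(b, g) = -30 - b
F = 1812 (F = (-30 - 1*(-46)) + 1796 = (-30 + 46) + 1796 = 16 + 1796 = 1812)
-2886 - F = -2886 - 1*1812 = -2886 - 1812 = -4698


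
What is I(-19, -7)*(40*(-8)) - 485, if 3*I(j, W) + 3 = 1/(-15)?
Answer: -1421/9 ≈ -157.89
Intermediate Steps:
I(j, W) = -46/45 (I(j, W) = -1 + (⅓)/(-15) = -1 + (⅓)*(-1/15) = -1 - 1/45 = -46/45)
I(-19, -7)*(40*(-8)) - 485 = -368*(-8)/9 - 485 = -46/45*(-320) - 485 = 2944/9 - 485 = -1421/9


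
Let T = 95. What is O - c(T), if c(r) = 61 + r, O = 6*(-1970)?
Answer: -11976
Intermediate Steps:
O = -11820
O - c(T) = -11820 - (61 + 95) = -11820 - 1*156 = -11820 - 156 = -11976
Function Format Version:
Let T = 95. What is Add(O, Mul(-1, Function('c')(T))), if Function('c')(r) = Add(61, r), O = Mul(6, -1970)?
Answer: -11976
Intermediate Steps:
O = -11820
Add(O, Mul(-1, Function('c')(T))) = Add(-11820, Mul(-1, Add(61, 95))) = Add(-11820, Mul(-1, 156)) = Add(-11820, -156) = -11976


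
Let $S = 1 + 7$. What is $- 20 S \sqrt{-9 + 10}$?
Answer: $-160$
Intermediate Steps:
$S = 8$
$- 20 S \sqrt{-9 + 10} = \left(-20\right) 8 \sqrt{-9 + 10} = - 160 \sqrt{1} = \left(-160\right) 1 = -160$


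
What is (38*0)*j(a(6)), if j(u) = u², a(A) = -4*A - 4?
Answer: 0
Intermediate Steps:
a(A) = -4 - 4*A
(38*0)*j(a(6)) = (38*0)*(-4 - 4*6)² = 0*(-4 - 24)² = 0*(-28)² = 0*784 = 0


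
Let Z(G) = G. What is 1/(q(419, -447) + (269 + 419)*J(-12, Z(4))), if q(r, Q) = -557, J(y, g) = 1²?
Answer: 1/131 ≈ 0.0076336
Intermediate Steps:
J(y, g) = 1
1/(q(419, -447) + (269 + 419)*J(-12, Z(4))) = 1/(-557 + (269 + 419)*1) = 1/(-557 + 688*1) = 1/(-557 + 688) = 1/131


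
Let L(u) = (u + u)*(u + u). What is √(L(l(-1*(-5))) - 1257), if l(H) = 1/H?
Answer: I*√31421/5 ≈ 35.452*I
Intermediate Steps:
L(u) = 4*u² (L(u) = (2*u)*(2*u) = 4*u²)
√(L(l(-1*(-5))) - 1257) = √(4*(1/(-1*(-5)))² - 1257) = √(4*(1/5)² - 1257) = √(4*(⅕)² - 1257) = √(4*(1/25) - 1257) = √(4/25 - 1257) = √(-31421/25) = I*√31421/5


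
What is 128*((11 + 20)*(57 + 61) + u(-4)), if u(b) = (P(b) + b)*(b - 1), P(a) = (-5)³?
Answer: 550784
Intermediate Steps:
P(a) = -125
u(b) = (-1 + b)*(-125 + b) (u(b) = (-125 + b)*(b - 1) = (-125 + b)*(-1 + b) = (-1 + b)*(-125 + b))
128*((11 + 20)*(57 + 61) + u(-4)) = 128*((11 + 20)*(57 + 61) + (125 + (-4)² - 126*(-4))) = 128*(31*118 + (125 + 16 + 504)) = 128*(3658 + 645) = 128*4303 = 550784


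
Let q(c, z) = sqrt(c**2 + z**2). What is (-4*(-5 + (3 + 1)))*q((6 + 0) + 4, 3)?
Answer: 4*sqrt(109) ≈ 41.761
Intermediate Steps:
(-4*(-5 + (3 + 1)))*q((6 + 0) + 4, 3) = (-4*(-5 + (3 + 1)))*sqrt(((6 + 0) + 4)**2 + 3**2) = (-4*(-5 + 4))*sqrt((6 + 4)**2 + 9) = (-4*(-1))*sqrt(10**2 + 9) = 4*sqrt(100 + 9) = 4*sqrt(109)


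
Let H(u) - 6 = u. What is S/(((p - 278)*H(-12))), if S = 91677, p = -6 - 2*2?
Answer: 30559/576 ≈ 53.054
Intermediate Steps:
p = -10 (p = -6 - 4 = -10)
H(u) = 6 + u
S/(((p - 278)*H(-12))) = 91677/(((-10 - 278)*(6 - 12))) = 91677/((-288*(-6))) = 91677/1728 = 91677*(1/1728) = 30559/576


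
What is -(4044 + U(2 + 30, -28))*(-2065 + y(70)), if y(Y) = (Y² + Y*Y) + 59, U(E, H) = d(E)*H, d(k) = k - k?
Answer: -31518936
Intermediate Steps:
d(k) = 0
U(E, H) = 0 (U(E, H) = 0*H = 0)
y(Y) = 59 + 2*Y² (y(Y) = (Y² + Y²) + 59 = 2*Y² + 59 = 59 + 2*Y²)
-(4044 + U(2 + 30, -28))*(-2065 + y(70)) = -(4044 + 0)*(-2065 + (59 + 2*70²)) = -4044*(-2065 + (59 + 2*4900)) = -4044*(-2065 + (59 + 9800)) = -4044*(-2065 + 9859) = -4044*7794 = -1*31518936 = -31518936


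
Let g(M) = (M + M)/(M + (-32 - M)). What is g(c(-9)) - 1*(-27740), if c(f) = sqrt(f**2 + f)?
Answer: 27740 - 3*sqrt(2)/8 ≈ 27739.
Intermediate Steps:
c(f) = sqrt(f + f**2)
g(M) = -M/16 (g(M) = (2*M)/(-32) = (2*M)*(-1/32) = -M/16)
g(c(-9)) - 1*(-27740) = -6*sqrt(2)/16 - 1*(-27740) = -6*sqrt(2)/16 + 27740 = -3*sqrt(2)/8 + 27740 = 27740 - 3*sqrt(2)/8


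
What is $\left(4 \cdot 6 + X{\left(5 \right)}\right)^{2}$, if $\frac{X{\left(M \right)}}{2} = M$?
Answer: $1156$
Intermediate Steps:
$X{\left(M \right)} = 2 M$
$\left(4 \cdot 6 + X{\left(5 \right)}\right)^{2} = \left(4 \cdot 6 + 2 \cdot 5\right)^{2} = \left(24 + 10\right)^{2} = 34^{2} = 1156$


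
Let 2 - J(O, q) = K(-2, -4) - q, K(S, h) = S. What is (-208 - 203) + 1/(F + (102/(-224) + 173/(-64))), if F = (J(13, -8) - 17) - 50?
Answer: -13655101/33223 ≈ -411.01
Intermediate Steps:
J(O, q) = 4 + q (J(O, q) = 2 - (-2 - q) = 2 + (2 + q) = 4 + q)
F = -71 (F = ((4 - 8) - 17) - 50 = (-4 - 17) - 50 = -21 - 50 = -71)
(-208 - 203) + 1/(F + (102/(-224) + 173/(-64))) = (-208 - 203) + 1/(-71 + (102/(-224) + 173/(-64))) = -411 + 1/(-71 + (102*(-1/224) + 173*(-1/64))) = -411 + 1/(-71 + (-51/112 - 173/64)) = -411 + 1/(-71 - 1415/448) = -411 + 1/(-33223/448) = -411 - 448/33223 = -13655101/33223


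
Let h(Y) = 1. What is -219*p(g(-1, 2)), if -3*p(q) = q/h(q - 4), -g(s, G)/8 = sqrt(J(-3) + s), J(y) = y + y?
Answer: -584*I*sqrt(7) ≈ -1545.1*I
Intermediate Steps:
J(y) = 2*y
g(s, G) = -8*sqrt(-6 + s) (g(s, G) = -8*sqrt(2*(-3) + s) = -8*sqrt(-6 + s))
p(q) = -q/3 (p(q) = -q/(3*1) = -q/3)
-219*p(g(-1, 2)) = -(-73)*(-8*sqrt(-6 - 1)) = -(-73)*(-8*I*sqrt(7)) = -584*I*sqrt(7)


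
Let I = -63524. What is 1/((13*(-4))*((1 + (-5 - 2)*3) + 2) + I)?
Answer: -1/62588 ≈ -1.5978e-5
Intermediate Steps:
1/((13*(-4))*((1 + (-5 - 2)*3) + 2) + I) = 1/((13*(-4))*((1 + (-5 - 2)*3) + 2) - 63524) = 1/(-52*((1 - 7*3) + 2) - 63524) = 1/(-52*((1 - 21) + 2) - 63524) = 1/(-52*(-20 + 2) - 63524) = 1/(-52*(-18) - 63524) = 1/(936 - 63524) = 1/(-62588) = -1/62588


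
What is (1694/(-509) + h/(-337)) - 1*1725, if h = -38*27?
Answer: -295943069/171533 ≈ -1725.3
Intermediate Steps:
h = -1026
(1694/(-509) + h/(-337)) - 1*1725 = (1694/(-509) - 1026/(-337)) - 1*1725 = (1694*(-1/509) - 1026*(-1/337)) - 1725 = (-1694/509 + 1026/337) - 1725 = -48644/171533 - 1725 = -295943069/171533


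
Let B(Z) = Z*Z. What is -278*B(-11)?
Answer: -33638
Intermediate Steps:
B(Z) = Z**2
-278*B(-11) = -278*(-11)**2 = -278*121 = -33638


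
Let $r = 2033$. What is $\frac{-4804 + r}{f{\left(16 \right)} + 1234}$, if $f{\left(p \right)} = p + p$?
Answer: $- \frac{2771}{1266} \approx -2.1888$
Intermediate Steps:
$f{\left(p \right)} = 2 p$
$\frac{-4804 + r}{f{\left(16 \right)} + 1234} = \frac{-4804 + 2033}{2 \cdot 16 + 1234} = - \frac{2771}{32 + 1234} = - \frac{2771}{1266}$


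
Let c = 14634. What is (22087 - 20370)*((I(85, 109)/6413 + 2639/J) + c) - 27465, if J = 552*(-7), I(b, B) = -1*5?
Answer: 88846101709751/3539976 ≈ 2.5098e+7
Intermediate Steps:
I(b, B) = -5
J = -3864
(22087 - 20370)*((I(85, 109)/6413 + 2639/J) + c) - 27465 = (22087 - 20370)*((-5/6413 + 2639/(-3864)) + 14634) - 27465 = 1717*((-5*1/6413 + 2639*(-1/3864)) + 14634) - 27465 = 1717*((-5/6413 - 377/552) + 14634) - 27465 = 1717*(-2420461/3539976 + 14634) - 27465 = 1717*(51801588323/3539976) - 27465 = 88943327150591/3539976 - 27465 = 88846101709751/3539976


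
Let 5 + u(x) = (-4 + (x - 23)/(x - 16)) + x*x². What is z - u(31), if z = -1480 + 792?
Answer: -457058/15 ≈ -30471.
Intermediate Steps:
z = -688
u(x) = -9 + x³ + (-23 + x)/(-16 + x) (u(x) = -5 + ((-4 + (x - 23)/(x - 16)) + x*x²) = -5 + ((-4 + (-23 + x)/(-16 + x)) + x³) = -5 + (-4 + x³ + (-23 + x)/(-16 + x)) = -9 + x³ + (-23 + x)/(-16 + x))
z - u(31) = -688 - (121 + 31⁴ - 16*31³ - 8*31)/(-16 + 31) = -688 - (121 + 923521 - 16*29791 - 248)/15 = -688 - (121 + 923521 - 476656 - 248)/15 = -688 - 446738/15 = -457058/15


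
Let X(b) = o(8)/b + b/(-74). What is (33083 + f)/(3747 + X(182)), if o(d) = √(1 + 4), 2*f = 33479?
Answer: 8459998320195240/635833342014851 - 12413674455*√5/635833342014851 ≈ 13.305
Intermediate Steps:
f = 33479/2 (f = (½)*33479 = 33479/2 ≈ 16740.)
o(d) = √5
X(b) = -b/74 + √5/b (X(b) = √5/b + b/(-74) = √5/b + b*(-1/74) = √5/b - b/74 = -b/74 + √5/b)
(33083 + f)/(3747 + X(182)) = (33083 + 33479/2)/(3747 + (-1/74*182 + √5/182)) = 99645/(2*(3747 + (-91/37 + √5*(1/182)))) = 99645/(2*(3747 + (-91/37 + √5/182))) = 99645/(2*(138548/37 + √5/182))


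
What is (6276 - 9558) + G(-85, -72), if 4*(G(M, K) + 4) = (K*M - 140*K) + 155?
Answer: 3211/4 ≈ 802.75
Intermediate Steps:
G(M, K) = 139/4 - 35*K + K*M/4 (G(M, K) = -4 + ((K*M - 140*K) + 155)/4 = -4 + ((-140*K + K*M) + 155)/4 = -4 + (155 - 140*K + K*M)/4 = -4 + (155/4 - 35*K + K*M/4) = 139/4 - 35*K + K*M/4)
(6276 - 9558) + G(-85, -72) = (6276 - 9558) + (139/4 - 35*(-72) + (1/4)*(-72)*(-85)) = -3282 + (139/4 + 2520 + 1530) = -3282 + 16339/4 = 3211/4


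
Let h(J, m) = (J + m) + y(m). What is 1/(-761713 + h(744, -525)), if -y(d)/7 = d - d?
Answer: -1/761494 ≈ -1.3132e-6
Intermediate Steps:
y(d) = 0 (y(d) = -7*(d - d) = -7*0 = 0)
h(J, m) = J + m (h(J, m) = (J + m) + 0 = J + m)
1/(-761713 + h(744, -525)) = 1/(-761713 + (744 - 525)) = 1/(-761713 + 219) = 1/(-761494) = -1/761494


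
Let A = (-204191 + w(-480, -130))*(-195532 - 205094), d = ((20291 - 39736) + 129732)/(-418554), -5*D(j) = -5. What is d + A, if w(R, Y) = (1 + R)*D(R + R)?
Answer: 34319805441824393/418554 ≈ 8.1996e+10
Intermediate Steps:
D(j) = 1 (D(j) = -⅕*(-5) = 1)
w(R, Y) = 1 + R (w(R, Y) = (1 + R)*1 = 1 + R)
d = -110287/418554 (d = (-19445 + 129732)*(-1/418554) = 110287*(-1/418554) = -110287/418554 ≈ -0.26350)
A = 81996123420 (A = (-204191 + (1 - 480))*(-195532 - 205094) = (-204191 - 479)*(-400626) = -204670*(-400626) = 81996123420)
d + A = -110287/418554 + 81996123420 = 34319805441824393/418554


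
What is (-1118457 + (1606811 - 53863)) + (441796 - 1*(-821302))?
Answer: 1697589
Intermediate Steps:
(-1118457 + (1606811 - 53863)) + (441796 - 1*(-821302)) = (-1118457 + 1552948) + (441796 + 821302) = 434491 + 1263098 = 1697589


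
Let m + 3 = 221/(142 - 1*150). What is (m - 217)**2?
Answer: 3924361/64 ≈ 61318.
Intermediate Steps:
m = -245/8 (m = -3 + 221/(142 - 1*150) = -3 + 221/(142 - 150) = -3 + 221/(-8) = -3 + 221*(-1/8) = -3 - 221/8 = -245/8 ≈ -30.625)
(m - 217)**2 = (-245/8 - 217)**2 = (-1981/8)**2 = 3924361/64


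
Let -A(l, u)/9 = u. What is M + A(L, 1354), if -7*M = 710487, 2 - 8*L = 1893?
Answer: -795789/7 ≈ -1.1368e+5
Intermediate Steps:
L = -1891/8 (L = 1/4 - 1/8*1893 = 1/4 - 1893/8 = -1891/8 ≈ -236.38)
A(l, u) = -9*u
M = -710487/7 (M = -1/7*710487 = -710487/7 ≈ -1.0150e+5)
M + A(L, 1354) = -710487/7 - 9*1354 = -710487/7 - 12186 = -795789/7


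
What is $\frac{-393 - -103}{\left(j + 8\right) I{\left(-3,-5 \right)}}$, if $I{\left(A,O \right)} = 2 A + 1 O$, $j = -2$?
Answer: $\frac{145}{33} \approx 4.3939$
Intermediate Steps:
$I{\left(A,O \right)} = O + 2 A$ ($I{\left(A,O \right)} = 2 A + O = O + 2 A$)
$\frac{-393 - -103}{\left(j + 8\right) I{\left(-3,-5 \right)}} = \frac{-393 - -103}{\left(-2 + 8\right) \left(-5 + 2 \left(-3\right)\right)} = \frac{-393 + 103}{6 \left(-5 - 6\right)} = - \frac{290}{6 \left(-11\right)} = - \frac{290}{-66} = \left(-290\right) \left(- \frac{1}{66}\right) = \frac{145}{33}$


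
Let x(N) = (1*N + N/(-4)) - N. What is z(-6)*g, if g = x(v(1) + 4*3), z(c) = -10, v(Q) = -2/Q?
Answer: 25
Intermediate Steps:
x(N) = -N/4 (x(N) = (N + N*(-¼)) - N = (N - N/4) - N = 3*N/4 - N = -N/4)
g = -5/2 (g = -(-2/1 + 4*3)/4 = -(-2*1 + 12)/4 = -(-2 + 12)/4 = -¼*10 = -5/2 ≈ -2.5000)
z(-6)*g = -10*(-5/2) = 25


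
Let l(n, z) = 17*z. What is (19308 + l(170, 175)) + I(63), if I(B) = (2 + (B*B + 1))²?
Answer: 15799067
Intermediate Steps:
I(B) = (3 + B²)² (I(B) = (2 + (B² + 1))² = (2 + (1 + B²))² = (3 + B²)²)
(19308 + l(170, 175)) + I(63) = (19308 + 17*175) + (3 + 63²)² = (19308 + 2975) + (3 + 3969)² = 22283 + 3972² = 22283 + 15776784 = 15799067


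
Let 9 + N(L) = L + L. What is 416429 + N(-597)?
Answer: 415226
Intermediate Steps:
N(L) = -9 + 2*L (N(L) = -9 + (L + L) = -9 + 2*L)
416429 + N(-597) = 416429 + (-9 + 2*(-597)) = 416429 + (-9 - 1194) = 416429 - 1203 = 415226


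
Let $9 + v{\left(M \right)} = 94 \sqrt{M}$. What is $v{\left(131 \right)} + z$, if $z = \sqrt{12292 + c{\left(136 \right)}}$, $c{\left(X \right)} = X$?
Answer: $-9 + 2 \sqrt{3107} + 94 \sqrt{131} \approx 1178.4$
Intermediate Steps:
$v{\left(M \right)} = -9 + 94 \sqrt{M}$
$z = 2 \sqrt{3107}$ ($z = \sqrt{12292 + 136} = \sqrt{12428} = 2 \sqrt{3107} \approx 111.48$)
$v{\left(131 \right)} + z = \left(-9 + 94 \sqrt{131}\right) + 2 \sqrt{3107} = -9 + 2 \sqrt{3107} + 94 \sqrt{131}$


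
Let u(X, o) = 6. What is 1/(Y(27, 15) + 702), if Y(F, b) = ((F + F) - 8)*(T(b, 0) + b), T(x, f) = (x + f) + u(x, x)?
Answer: 1/2358 ≈ 0.00042409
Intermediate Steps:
T(x, f) = 6 + f + x (T(x, f) = (x + f) + 6 = (f + x) + 6 = 6 + f + x)
Y(F, b) = (-8 + 2*F)*(6 + 2*b) (Y(F, b) = ((F + F) - 8)*((6 + 0 + b) + b) = (2*F - 8)*((6 + b) + b) = (-8 + 2*F)*(6 + 2*b))
1/(Y(27, 15) + 702) = 1/((-48 - 16*15 + 12*27 + 4*27*15) + 702) = 1/((-48 - 240 + 324 + 1620) + 702) = 1/(1656 + 702) = 1/2358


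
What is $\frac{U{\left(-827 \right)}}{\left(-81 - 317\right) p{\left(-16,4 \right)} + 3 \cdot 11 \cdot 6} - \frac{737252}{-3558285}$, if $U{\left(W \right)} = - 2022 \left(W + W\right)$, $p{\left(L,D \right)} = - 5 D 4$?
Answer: $\frac{5961952867078}{57000167415} \approx 104.6$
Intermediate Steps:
$p{\left(L,D \right)} = - 20 D$
$U{\left(W \right)} = - 4044 W$ ($U{\left(W \right)} = - 2022 \cdot 2 W = - 4044 W$)
$\frac{U{\left(-827 \right)}}{\left(-81 - 317\right) p{\left(-16,4 \right)} + 3 \cdot 11 \cdot 6} - \frac{737252}{-3558285} = \frac{\left(-4044\right) \left(-827\right)}{\left(-81 - 317\right) \left(\left(-20\right) 4\right) + 3 \cdot 11 \cdot 6} - \frac{737252}{-3558285} = \frac{3344388}{\left(-81 - 317\right) \left(-80\right) + 33 \cdot 6} - - \frac{737252}{3558285} = \frac{3344388}{\left(-398\right) \left(-80\right) + 198} + \frac{737252}{3558285} = \frac{3344388}{31840 + 198} + \frac{737252}{3558285} = \frac{3344388}{32038} + \frac{737252}{3558285} = 3344388 \cdot \frac{1}{32038} + \frac{737252}{3558285} = \frac{1672194}{16019} + \frac{737252}{3558285} = \frac{5961952867078}{57000167415}$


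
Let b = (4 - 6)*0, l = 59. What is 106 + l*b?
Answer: 106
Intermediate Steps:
b = 0 (b = -2*0 = 0)
106 + l*b = 106 + 59*0 = 106 + 0 = 106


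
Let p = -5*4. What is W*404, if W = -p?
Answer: 8080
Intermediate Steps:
p = -20
W = 20 (W = -1*(-20) = 20)
W*404 = 20*404 = 8080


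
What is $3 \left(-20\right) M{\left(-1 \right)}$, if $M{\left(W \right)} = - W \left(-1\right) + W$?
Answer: $120$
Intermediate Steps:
$M{\left(W \right)} = 2 W$ ($M{\left(W \right)} = W + W = 2 W$)
$3 \left(-20\right) M{\left(-1 \right)} = 3 \left(-20\right) 2 \left(-1\right) = \left(-60\right) \left(-2\right) = 120$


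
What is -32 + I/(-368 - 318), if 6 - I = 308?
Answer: -10825/343 ≈ -31.560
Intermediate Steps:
I = -302 (I = 6 - 1*308 = 6 - 308 = -302)
-32 + I/(-368 - 318) = -32 - 302/(-368 - 318) = -32 - 302/(-686) = -32 - 302*(-1/686) = -32 + 151/343 = -10825/343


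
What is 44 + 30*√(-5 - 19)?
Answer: 44 + 60*I*√6 ≈ 44.0 + 146.97*I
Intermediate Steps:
44 + 30*√(-5 - 19) = 44 + 30*√(-24) = 44 + 30*(2*I*√6) = 44 + 60*I*√6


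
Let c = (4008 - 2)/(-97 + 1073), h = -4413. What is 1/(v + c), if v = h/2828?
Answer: 345016/877735 ≈ 0.39308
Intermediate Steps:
v = -4413/2828 ≈ -1.5605
c = 2003/488 (c = 4006/976 = 4006*(1/976) = 2003/488 ≈ 4.1045)
1/(v + c) = 1/(-4413/2828 + 2003/488) = 1/(877735/345016) = 345016/877735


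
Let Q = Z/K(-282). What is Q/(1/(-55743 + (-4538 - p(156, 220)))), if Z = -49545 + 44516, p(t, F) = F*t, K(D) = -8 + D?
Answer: -475748429/290 ≈ -1.6405e+6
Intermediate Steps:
Z = -5029
Q = 5029/290 (Q = -5029/(-8 - 282) = -5029/(-290) = -5029*(-1/290) = 5029/290 ≈ 17.341)
Q/(1/(-55743 + (-4538 - p(156, 220)))) = 5029/(290*(1/(-55743 + (-4538 - 220*156)))) = 5029/(290*(1/(-55743 + (-4538 - 1*34320)))) = 5029/(290*(1/(-55743 + (-4538 - 34320)))) = 5029/(290*(1/(-55743 - 38858))) = 5029/(290*(1/(-94601))) = 5029/(290*(-1/94601)) = (5029/290)*(-94601) = -475748429/290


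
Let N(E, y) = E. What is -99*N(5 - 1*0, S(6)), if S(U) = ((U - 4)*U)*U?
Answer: -495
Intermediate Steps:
S(U) = U**2*(-4 + U) (S(U) = ((-4 + U)*U)*U = (U*(-4 + U))*U = U**2*(-4 + U))
-99*N(5 - 1*0, S(6)) = -99*(5 - 1*0) = -99*(5 + 0) = -99*5 = -495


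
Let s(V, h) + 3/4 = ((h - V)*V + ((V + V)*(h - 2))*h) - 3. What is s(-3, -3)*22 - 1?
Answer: -4127/2 ≈ -2063.5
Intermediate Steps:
s(V, h) = -15/4 + V*(h - V) + 2*V*h*(-2 + h) (s(V, h) = -¾ + (((h - V)*V + ((V + V)*(h - 2))*h) - 3) = -¾ + ((V*(h - V) + ((2*V)*(-2 + h))*h) - 3) = -¾ + ((V*(h - V) + (2*V*(-2 + h))*h) - 3) = -¾ + ((V*(h - V) + 2*V*h*(-2 + h)) - 3) = -¾ + (-3 + V*(h - V) + 2*V*h*(-2 + h)) = -15/4 + V*(h - V) + 2*V*h*(-2 + h))
s(-3, -3)*22 - 1 = (-15/4 - 1*(-3)² - 3*(-3)*(-3) + 2*(-3)*(-3)²)*22 - 1 = (-15/4 - 1*9 - 27 + 2*(-3)*9)*22 - 1 = (-15/4 - 9 - 27 - 54)*22 - 1 = -375/4*22 - 1 = -4125/2 - 1 = -4127/2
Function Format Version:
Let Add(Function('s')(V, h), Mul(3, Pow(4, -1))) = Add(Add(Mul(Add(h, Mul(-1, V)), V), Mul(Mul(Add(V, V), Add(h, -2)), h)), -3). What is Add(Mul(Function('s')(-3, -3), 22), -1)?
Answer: Rational(-4127, 2) ≈ -2063.5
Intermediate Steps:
Function('s')(V, h) = Add(Rational(-15, 4), Mul(V, Add(h, Mul(-1, V))), Mul(2, V, h, Add(-2, h))) (Function('s')(V, h) = Add(Rational(-3, 4), Add(Add(Mul(Add(h, Mul(-1, V)), V), Mul(Mul(Add(V, V), Add(h, -2)), h)), -3)) = Add(Rational(-3, 4), Add(Add(Mul(V, Add(h, Mul(-1, V))), Mul(Mul(Mul(2, V), Add(-2, h)), h)), -3)) = Add(Rational(-3, 4), Add(Add(Mul(V, Add(h, Mul(-1, V))), Mul(Mul(2, V, Add(-2, h)), h)), -3)) = Add(Rational(-3, 4), Add(Add(Mul(V, Add(h, Mul(-1, V))), Mul(2, V, h, Add(-2, h))), -3)) = Add(Rational(-3, 4), Add(-3, Mul(V, Add(h, Mul(-1, V))), Mul(2, V, h, Add(-2, h)))) = Add(Rational(-15, 4), Mul(V, Add(h, Mul(-1, V))), Mul(2, V, h, Add(-2, h))))
Add(Mul(Function('s')(-3, -3), 22), -1) = Add(Mul(Add(Rational(-15, 4), Mul(-1, Pow(-3, 2)), Mul(-3, -3, -3), Mul(2, -3, Pow(-3, 2))), 22), -1) = Add(Mul(Add(Rational(-15, 4), Mul(-1, 9), -27, Mul(2, -3, 9)), 22), -1) = Add(Mul(Add(Rational(-15, 4), -9, -27, -54), 22), -1) = Add(Mul(Rational(-375, 4), 22), -1) = Add(Rational(-4125, 2), -1) = Rational(-4127, 2)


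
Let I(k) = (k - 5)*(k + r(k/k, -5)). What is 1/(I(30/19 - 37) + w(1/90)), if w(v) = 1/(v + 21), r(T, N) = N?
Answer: 682651/1115389674 ≈ 0.00061203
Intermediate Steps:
I(k) = (-5 + k)**2 (I(k) = (k - 5)*(k - 5) = (-5 + k)*(-5 + k) = (-5 + k)**2)
w(v) = 1/(21 + v)
1/(I(30/19 - 37) + w(1/90)) = 1/((25 + (30/19 - 37)**2 - 10*(30/19 - 37)) + 1/(21 + 1/90)) = 1/((25 + (30*(1/19) - 37)**2 - 10*(30*(1/19) - 37)) + 1/(21 + 1/90)) = 1/((25 + (30/19 - 37)**2 - 10*(30/19 - 37)) + 1/(1891/90)) = 1/((25 + (-673/19)**2 - 10*(-673/19)) + 90/1891) = 1/((25 + 452929/361 + 6730/19) + 90/1891) = 1/(589824/361 + 90/1891) = 1/(1115389674/682651) = 682651/1115389674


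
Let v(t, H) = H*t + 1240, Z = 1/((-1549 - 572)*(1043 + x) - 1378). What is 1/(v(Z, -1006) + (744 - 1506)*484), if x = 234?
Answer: -2709895/996070684354 ≈ -2.7206e-6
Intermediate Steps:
Z = -1/2709895 (Z = 1/((-1549 - 572)*(1043 + 234) - 1378) = 1/(-2121*1277 - 1378) = 1/(-2708517 - 1378) = 1/(-2709895) = -1/2709895 ≈ -3.6902e-7)
v(t, H) = 1240 + H*t
1/(v(Z, -1006) + (744 - 1506)*484) = 1/((1240 - 1006*(-1/2709895)) + (744 - 1506)*484) = 1/((1240 + 1006/2709895) - 762*484) = 1/(3360270806/2709895 - 368808) = 1/(-996070684354/2709895) = -2709895/996070684354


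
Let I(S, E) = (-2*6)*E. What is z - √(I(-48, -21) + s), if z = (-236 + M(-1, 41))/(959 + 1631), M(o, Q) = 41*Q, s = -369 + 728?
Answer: 289/518 - √611 ≈ -24.160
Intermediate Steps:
I(S, E) = -12*E
s = 359
z = 289/518 (z = (-236 + 41*41)/(959 + 1631) = (-236 + 1681)/2590 = 1445*(1/2590) = 289/518 ≈ 0.55791)
z - √(I(-48, -21) + s) = 289/518 - √(-12*(-21) + 359) = 289/518 - √(252 + 359) = 289/518 - √611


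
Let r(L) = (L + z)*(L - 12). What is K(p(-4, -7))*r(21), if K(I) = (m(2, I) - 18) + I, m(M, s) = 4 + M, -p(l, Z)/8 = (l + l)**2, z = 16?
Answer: -174492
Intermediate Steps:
p(l, Z) = -32*l**2 (p(l, Z) = -8*(l + l)**2 = -8*4*l**2 = -32*l**2)
K(I) = -12 + I (K(I) = ((4 + 2) - 18) + I = (6 - 18) + I = -12 + I)
r(L) = (-12 + L)*(16 + L) (r(L) = (L + 16)*(L - 12) = (16 + L)*(-12 + L) = (-12 + L)*(16 + L))
K(p(-4, -7))*r(21) = (-12 - 32*(-4)**2)*(-192 + 21**2 + 4*21) = (-12 - 32*16)*(-192 + 441 + 84) = (-12 - 512)*333 = -524*333 = -174492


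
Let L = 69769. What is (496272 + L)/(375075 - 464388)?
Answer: -80863/12759 ≈ -6.3377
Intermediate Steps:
(496272 + L)/(375075 - 464388) = (496272 + 69769)/(375075 - 464388) = 566041/(-89313) = 566041*(-1/89313) = -80863/12759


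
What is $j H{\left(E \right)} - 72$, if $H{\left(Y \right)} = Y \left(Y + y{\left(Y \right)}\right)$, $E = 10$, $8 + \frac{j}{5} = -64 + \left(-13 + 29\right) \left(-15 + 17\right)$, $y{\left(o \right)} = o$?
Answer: $-40072$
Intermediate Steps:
$j = -200$ ($j = -40 + 5 \left(-64 + \left(-13 + 29\right) \left(-15 + 17\right)\right) = -40 + 5 \left(-64 + 16 \cdot 2\right) = -40 + 5 \left(-64 + 32\right) = -40 + 5 \left(-32\right) = -40 - 160 = -200$)
$H{\left(Y \right)} = 2 Y^{2}$ ($H{\left(Y \right)} = Y \left(Y + Y\right) = Y 2 Y = 2 Y^{2}$)
$j H{\left(E \right)} - 72 = - 200 \cdot 2 \cdot 10^{2} - 72 = - 200 \cdot 2 \cdot 100 - 72 = \left(-200\right) 200 - 72 = -40000 - 72 = -40072$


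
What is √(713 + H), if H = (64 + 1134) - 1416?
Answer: 3*√55 ≈ 22.249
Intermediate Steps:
H = -218 (H = 1198 - 1416 = -218)
√(713 + H) = √(713 - 218) = √495 = 3*√55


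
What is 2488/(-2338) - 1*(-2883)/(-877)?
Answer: -4461215/1025213 ≈ -4.3515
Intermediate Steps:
2488/(-2338) - 1*(-2883)/(-877) = 2488*(-1/2338) + 2883*(-1/877) = -1244/1169 - 2883/877 = -4461215/1025213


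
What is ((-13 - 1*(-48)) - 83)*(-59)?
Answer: 2832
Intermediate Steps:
((-13 - 1*(-48)) - 83)*(-59) = ((-13 + 48) - 83)*(-59) = (35 - 83)*(-59) = -48*(-59) = 2832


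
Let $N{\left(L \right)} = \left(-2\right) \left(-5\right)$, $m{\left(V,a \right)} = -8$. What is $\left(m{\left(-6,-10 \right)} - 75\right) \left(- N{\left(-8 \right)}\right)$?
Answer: $830$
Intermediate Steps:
$N{\left(L \right)} = 10$
$\left(m{\left(-6,-10 \right)} - 75\right) \left(- N{\left(-8 \right)}\right) = \left(-8 - 75\right) \left(\left(-1\right) 10\right) = \left(-83\right) \left(-10\right) = 830$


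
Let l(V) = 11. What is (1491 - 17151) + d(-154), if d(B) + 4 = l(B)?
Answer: -15653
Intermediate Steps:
d(B) = 7 (d(B) = -4 + 11 = 7)
(1491 - 17151) + d(-154) = (1491 - 17151) + 7 = -15660 + 7 = -15653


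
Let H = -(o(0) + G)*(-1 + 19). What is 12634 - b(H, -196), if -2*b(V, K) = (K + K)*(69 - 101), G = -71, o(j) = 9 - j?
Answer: 18906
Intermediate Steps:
H = 1116 (H = -((9 - 1*0) - 71)*(-1 + 19) = -((9 + 0) - 71)*18 = -(9 - 71)*18 = -(-62)*18 = -1*(-1116) = 1116)
b(V, K) = 32*K (b(V, K) = -(K + K)*(69 - 101)/2 = -2*K*(-32)/2 = -(-32)*K = 32*K)
12634 - b(H, -196) = 12634 - 32*(-196) = 12634 - 1*(-6272) = 12634 + 6272 = 18906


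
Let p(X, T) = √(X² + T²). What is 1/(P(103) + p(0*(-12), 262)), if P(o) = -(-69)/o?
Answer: 103/27055 ≈ 0.0038071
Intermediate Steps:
P(o) = 69/o
p(X, T) = √(T² + X²)
1/(P(103) + p(0*(-12), 262)) = 1/(69/103 + √(262² + (0*(-12))²)) = 1/(69*(1/103) + √(68644 + 0²)) = 1/(69/103 + √(68644 + 0)) = 1/(69/103 + √68644) = 1/(69/103 + 262) = 1/(27055/103) = 103/27055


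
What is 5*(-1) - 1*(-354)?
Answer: 349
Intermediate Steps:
5*(-1) - 1*(-354) = -5 + 354 = 349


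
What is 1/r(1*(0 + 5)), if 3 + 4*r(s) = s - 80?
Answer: -2/39 ≈ -0.051282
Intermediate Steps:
r(s) = -83/4 + s/4 (r(s) = -¾ + (s - 80)/4 = -¾ + (-80 + s)/4 = -¾ + (-20 + s/4) = -83/4 + s/4)
1/r(1*(0 + 5)) = 1/(-83/4 + (1*(0 + 5))/4) = 1/(-83/4 + (1*5)/4) = 1/(-83/4 + (¼)*5) = 1/(-83/4 + 5/4) = 1/(-39/2) = -2/39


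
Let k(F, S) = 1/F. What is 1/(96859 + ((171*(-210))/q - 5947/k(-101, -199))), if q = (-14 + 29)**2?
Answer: 5/3486732 ≈ 1.4340e-6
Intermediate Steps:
q = 225 (q = 15**2 = 225)
1/(96859 + ((171*(-210))/q - 5947/k(-101, -199))) = 1/(96859 + ((171*(-210))/225 - 5947/(1/(-101)))) = 1/(96859 + (-35910*1/225 - 5947/(-1/101))) = 1/(96859 + (-798/5 - 5947*(-101))) = 1/(96859 + (-798/5 + 600647)) = 1/(96859 + 3002437/5) = 1/(3486732/5) = 5/3486732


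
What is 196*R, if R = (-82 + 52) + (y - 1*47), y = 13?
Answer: -12544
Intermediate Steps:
R = -64 (R = (-82 + 52) + (13 - 1*47) = -30 + (13 - 47) = -30 - 34 = -64)
196*R = 196*(-64) = -12544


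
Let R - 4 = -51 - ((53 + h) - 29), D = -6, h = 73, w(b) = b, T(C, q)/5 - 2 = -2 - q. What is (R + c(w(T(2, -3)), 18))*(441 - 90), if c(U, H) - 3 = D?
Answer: -51597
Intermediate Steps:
T(C, q) = -5*q (T(C, q) = 10 + 5*(-2 - q) = 10 + (-10 - 5*q) = -5*q)
R = -144 (R = 4 + (-51 - ((53 + 73) - 29)) = 4 + (-51 - (126 - 29)) = 4 + (-51 - 1*97) = 4 + (-51 - 97) = 4 - 148 = -144)
c(U, H) = -3 (c(U, H) = 3 - 6 = -3)
(R + c(w(T(2, -3)), 18))*(441 - 90) = (-144 - 3)*(441 - 90) = -147*351 = -51597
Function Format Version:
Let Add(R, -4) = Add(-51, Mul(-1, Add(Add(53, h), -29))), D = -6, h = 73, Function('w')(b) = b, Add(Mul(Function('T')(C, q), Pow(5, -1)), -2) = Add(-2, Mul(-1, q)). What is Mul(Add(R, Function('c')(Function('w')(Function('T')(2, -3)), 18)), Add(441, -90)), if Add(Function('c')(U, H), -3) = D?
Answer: -51597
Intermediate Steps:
Function('T')(C, q) = Mul(-5, q) (Function('T')(C, q) = Add(10, Mul(5, Add(-2, Mul(-1, q)))) = Add(10, Add(-10, Mul(-5, q))) = Mul(-5, q))
R = -144 (R = Add(4, Add(-51, Mul(-1, Add(Add(53, 73), -29)))) = Add(4, Add(-51, Mul(-1, Add(126, -29)))) = Add(4, Add(-51, Mul(-1, 97))) = Add(4, Add(-51, -97)) = Add(4, -148) = -144)
Function('c')(U, H) = -3 (Function('c')(U, H) = Add(3, -6) = -3)
Mul(Add(R, Function('c')(Function('w')(Function('T')(2, -3)), 18)), Add(441, -90)) = Mul(Add(-144, -3), Add(441, -90)) = Mul(-147, 351) = -51597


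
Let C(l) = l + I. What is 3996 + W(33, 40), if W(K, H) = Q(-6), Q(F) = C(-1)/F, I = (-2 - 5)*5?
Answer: 4002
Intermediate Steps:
I = -35 (I = -7*5 = -35)
C(l) = -35 + l (C(l) = l - 35 = -35 + l)
Q(F) = -36/F (Q(F) = (-35 - 1)/F = -36/F)
W(K, H) = 6 (W(K, H) = -36/(-6) = -36*(-1/6) = 6)
3996 + W(33, 40) = 3996 + 6 = 4002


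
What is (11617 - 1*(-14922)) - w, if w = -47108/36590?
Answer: 485554559/18295 ≈ 26540.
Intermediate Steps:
w = -23554/18295 (w = -47108*1/36590 = -23554/18295 ≈ -1.2875)
(11617 - 1*(-14922)) - w = (11617 - 1*(-14922)) - 1*(-23554/18295) = (11617 + 14922) + 23554/18295 = 26539 + 23554/18295 = 485554559/18295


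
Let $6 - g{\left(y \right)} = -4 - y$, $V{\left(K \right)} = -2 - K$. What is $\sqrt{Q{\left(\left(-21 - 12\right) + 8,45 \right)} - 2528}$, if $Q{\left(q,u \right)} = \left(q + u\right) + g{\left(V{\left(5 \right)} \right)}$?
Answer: $i \sqrt{2505} \approx 50.05 i$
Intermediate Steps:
$g{\left(y \right)} = 10 + y$ ($g{\left(y \right)} = 6 - \left(-4 - y\right) = 6 + \left(4 + y\right) = 10 + y$)
$Q{\left(q,u \right)} = 3 + q + u$ ($Q{\left(q,u \right)} = \left(q + u\right) + \left(10 - 7\right) = \left(q + u\right) + 3 = 3 + q + u$)
$\sqrt{Q{\left(\left(-21 - 12\right) + 8,45 \right)} - 2528} = \sqrt{\left(3 + \left(\left(-21 - 12\right) + 8\right) + 45\right) - 2528} = \sqrt{\left(3 + \left(-33 + 8\right) + 45\right) - 2528} = \sqrt{\left(3 - 25 + 45\right) - 2528} = \sqrt{23 - 2528} = \sqrt{-2505} = i \sqrt{2505}$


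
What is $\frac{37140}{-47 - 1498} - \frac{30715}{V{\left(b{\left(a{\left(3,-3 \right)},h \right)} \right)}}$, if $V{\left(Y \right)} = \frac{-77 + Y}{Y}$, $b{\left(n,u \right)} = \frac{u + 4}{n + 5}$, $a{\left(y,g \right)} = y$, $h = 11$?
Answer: $\frac{45966599}{61903} \approx 742.56$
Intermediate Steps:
$b{\left(n,u \right)} = \frac{4 + u}{5 + n}$
$V{\left(Y \right)} = \frac{-77 + Y}{Y}$
$\frac{37140}{-47 - 1498} - \frac{30715}{V{\left(b{\left(a{\left(3,-3 \right)},h \right)} \right)}} = \frac{37140}{-47 - 1498} - \frac{30715}{\frac{1}{\frac{1}{5 + 3} \left(4 + 11\right)} \left(-77 + \frac{4 + 11}{5 + 3}\right)} = \frac{37140}{-47 - 1498} - \frac{30715}{\frac{1}{\frac{1}{8} \cdot 15} \left(-77 + \frac{1}{8} \cdot 15\right)} = \frac{37140}{-1545} - \frac{30715}{\frac{1}{\frac{1}{8} \cdot 15} \left(-77 + \frac{1}{8} \cdot 15\right)} = 37140 \left(- \frac{1}{1545}\right) - \frac{30715}{\frac{1}{\frac{15}{8}} \left(-77 + \frac{15}{8}\right)} = - \frac{2476}{103} - \frac{30715}{\frac{8}{15} \left(- \frac{601}{8}\right)} = - \frac{2476}{103} - \frac{30715}{- \frac{601}{15}} = - \frac{2476}{103} - - \frac{460725}{601} = - \frac{2476}{103} + \frac{460725}{601} = \frac{45966599}{61903}$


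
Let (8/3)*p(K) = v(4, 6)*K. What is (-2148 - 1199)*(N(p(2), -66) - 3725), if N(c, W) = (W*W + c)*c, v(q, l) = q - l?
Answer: 137317369/4 ≈ 3.4329e+7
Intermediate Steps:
p(K) = -3*K/4 (p(K) = 3*((4 - 1*6)*K)/8 = 3*((4 - 6)*K)/8 = 3*(-2*K)/8 = -3*K/4)
N(c, W) = c*(c + W**2) (N(c, W) = (W**2 + c)*c = (c + W**2)*c = c*(c + W**2))
(-2148 - 1199)*(N(p(2), -66) - 3725) = (-2148 - 1199)*((-3/4*2)*(-3/4*2 + (-66)**2) - 3725) = -3347*(-3*(-3/2 + 4356)/2 - 3725) = -3347*(-3/2*8709/2 - 3725) = -3347*(-26127/4 - 3725) = -3347*(-41027/4) = 137317369/4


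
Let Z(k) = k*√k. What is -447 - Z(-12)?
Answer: -447 + 24*I*√3 ≈ -447.0 + 41.569*I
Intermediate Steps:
Z(k) = k^(3/2)
-447 - Z(-12) = -447 - (-12)^(3/2) = -447 - (-24)*I*√3 = -447 + 24*I*√3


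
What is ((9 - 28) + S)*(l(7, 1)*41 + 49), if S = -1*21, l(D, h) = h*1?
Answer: -3600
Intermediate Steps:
l(D, h) = h
S = -21
((9 - 28) + S)*(l(7, 1)*41 + 49) = ((9 - 28) - 21)*(1*41 + 49) = (-19 - 21)*(41 + 49) = -40*90 = -3600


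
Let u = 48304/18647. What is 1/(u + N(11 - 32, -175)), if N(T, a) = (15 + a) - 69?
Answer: -18647/4221859 ≈ -0.0044168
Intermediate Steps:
N(T, a) = -54 + a
u = 48304/18647 (u = 48304*(1/18647) = 48304/18647 ≈ 2.5904)
1/(u + N(11 - 32, -175)) = 1/(48304/18647 + (-54 - 175)) = 1/(48304/18647 - 229) = 1/(-4221859/18647) = -18647/4221859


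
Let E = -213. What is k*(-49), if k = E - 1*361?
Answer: 28126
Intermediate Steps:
k = -574 (k = -213 - 1*361 = -213 - 361 = -574)
k*(-49) = -574*(-49) = 28126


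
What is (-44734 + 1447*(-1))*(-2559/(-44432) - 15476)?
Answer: 31755305858213/44432 ≈ 7.1469e+8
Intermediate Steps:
(-44734 + 1447*(-1))*(-2559/(-44432) - 15476) = (-44734 - 1447)*(-2559*(-1/44432) - 15476) = -46181*(2559/44432 - 15476) = -46181*(-687627073/44432) = 31755305858213/44432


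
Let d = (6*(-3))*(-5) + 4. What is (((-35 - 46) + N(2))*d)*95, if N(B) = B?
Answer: -705470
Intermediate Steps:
d = 94 (d = -18*(-5) + 4 = 90 + 4 = 94)
(((-35 - 46) + N(2))*d)*95 = (((-35 - 46) + 2)*94)*95 = ((-81 + 2)*94)*95 = -79*94*95 = -7426*95 = -705470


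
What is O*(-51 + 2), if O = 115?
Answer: -5635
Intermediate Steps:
O*(-51 + 2) = 115*(-51 + 2) = 115*(-49) = -5635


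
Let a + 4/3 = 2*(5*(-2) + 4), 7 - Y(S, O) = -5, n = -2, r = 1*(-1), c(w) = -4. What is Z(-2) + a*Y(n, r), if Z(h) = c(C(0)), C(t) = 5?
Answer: -164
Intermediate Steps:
Z(h) = -4
r = -1
Y(S, O) = 12 (Y(S, O) = 7 - 1*(-5) = 7 + 5 = 12)
a = -40/3 (a = -4/3 + 2*(5*(-2) + 4) = -4/3 + 2*(-10 + 4) = -4/3 + 2*(-6) = -4/3 - 12 = -40/3 ≈ -13.333)
Z(-2) + a*Y(n, r) = -4 - 40/3*12 = -4 - 160 = -164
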